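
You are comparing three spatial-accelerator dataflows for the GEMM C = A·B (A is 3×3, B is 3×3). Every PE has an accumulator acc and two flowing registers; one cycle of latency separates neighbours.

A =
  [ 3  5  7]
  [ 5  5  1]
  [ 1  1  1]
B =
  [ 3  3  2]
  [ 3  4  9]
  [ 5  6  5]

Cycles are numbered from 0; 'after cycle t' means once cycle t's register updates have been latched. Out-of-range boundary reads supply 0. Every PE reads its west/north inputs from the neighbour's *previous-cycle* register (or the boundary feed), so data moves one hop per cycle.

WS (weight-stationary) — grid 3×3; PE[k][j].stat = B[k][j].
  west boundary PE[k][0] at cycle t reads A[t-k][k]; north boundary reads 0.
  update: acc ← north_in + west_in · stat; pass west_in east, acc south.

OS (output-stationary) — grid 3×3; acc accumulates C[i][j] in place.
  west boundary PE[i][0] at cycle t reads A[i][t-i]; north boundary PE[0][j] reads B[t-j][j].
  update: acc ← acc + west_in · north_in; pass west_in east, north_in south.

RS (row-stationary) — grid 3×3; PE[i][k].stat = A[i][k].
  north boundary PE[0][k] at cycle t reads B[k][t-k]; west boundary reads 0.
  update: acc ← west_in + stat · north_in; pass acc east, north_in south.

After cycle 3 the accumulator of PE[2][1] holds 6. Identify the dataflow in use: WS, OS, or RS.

WS [3×3] PE[2][1] across cycles:
  t=0 PE[2][1]: acc=0 h=0 v=0
  t=1 PE[2][1]: acc=0 h=0 v=0
  t=2 PE[2][1]: acc=0 h=0 v=0
  t=3 PE[2][1]: acc=71 h=7 v=71
OS [3×3] PE[2][1] across cycles:
  t=0 PE[2][1]: acc=0 h=0 v=0
  t=1 PE[2][1]: acc=0 h=0 v=0
  t=2 PE[2][1]: acc=0 h=0 v=0
  t=3 PE[2][1]: acc=3 h=1 v=3
RS [3×3] PE[2][1] across cycles:
  t=0 PE[2][1]: acc=0 h=0 v=0
  t=1 PE[2][1]: acc=0 h=0 v=0
  t=2 PE[2][1]: acc=0 h=0 v=0
  t=3 PE[2][1]: acc=6 h=6 v=3

dataflow = RS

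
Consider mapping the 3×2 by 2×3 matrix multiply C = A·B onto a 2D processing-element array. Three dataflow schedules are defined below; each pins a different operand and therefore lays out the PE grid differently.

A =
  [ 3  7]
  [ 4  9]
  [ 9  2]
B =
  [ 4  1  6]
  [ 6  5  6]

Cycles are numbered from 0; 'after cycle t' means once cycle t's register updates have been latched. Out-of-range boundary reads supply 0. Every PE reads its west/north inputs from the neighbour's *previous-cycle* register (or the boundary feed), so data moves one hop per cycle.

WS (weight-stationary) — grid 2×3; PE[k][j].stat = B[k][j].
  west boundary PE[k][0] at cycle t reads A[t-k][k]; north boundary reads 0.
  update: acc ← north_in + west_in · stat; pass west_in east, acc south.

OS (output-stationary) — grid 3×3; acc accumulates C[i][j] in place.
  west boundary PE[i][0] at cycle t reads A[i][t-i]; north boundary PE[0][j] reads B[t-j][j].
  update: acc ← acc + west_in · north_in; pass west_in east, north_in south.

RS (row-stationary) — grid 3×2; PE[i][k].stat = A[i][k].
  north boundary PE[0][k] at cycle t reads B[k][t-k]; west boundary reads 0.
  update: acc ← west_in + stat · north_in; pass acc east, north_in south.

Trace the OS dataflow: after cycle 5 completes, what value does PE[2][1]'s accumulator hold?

OS on a 3×3 grid — tracing PE[2][1] and its feeders:
  @0  [1,1]  acc 0  |  →0  ↓0
  @0  [2,0]  acc 0  |  →0  ↓0
  @0  [2,1]  acc 0  |  →0  ↓0
  @1  [1,1]  acc 0  |  →0  ↓0
  @1  [2,0]  acc 0  |  →0  ↓0
  @1  [2,1]  acc 0  |  →0  ↓0
  @2  [1,1]  acc 4  |  →4  ↓1
  @2  [2,0]  acc 36  |  →9  ↓4
  @2  [2,1]  acc 0  |  →0  ↓0
  @3  [1,1]  acc 49  |  →9  ↓5
  @3  [2,0]  acc 48  |  →2  ↓6
  @3  [2,1]  acc 9  |  →9  ↓1
  @4  [1,1]  acc 49  |  →0  ↓0
  @4  [2,0]  acc 48  |  →0  ↓0
  @4  [2,1]  acc 19  |  →2  ↓5
  @5  [1,1]  acc 49  |  →0  ↓0
  @5  [2,0]  acc 48  |  →0  ↓0
  @5  [2,1]  acc 19  |  →0  ↓0

PE[2][1].acc = 19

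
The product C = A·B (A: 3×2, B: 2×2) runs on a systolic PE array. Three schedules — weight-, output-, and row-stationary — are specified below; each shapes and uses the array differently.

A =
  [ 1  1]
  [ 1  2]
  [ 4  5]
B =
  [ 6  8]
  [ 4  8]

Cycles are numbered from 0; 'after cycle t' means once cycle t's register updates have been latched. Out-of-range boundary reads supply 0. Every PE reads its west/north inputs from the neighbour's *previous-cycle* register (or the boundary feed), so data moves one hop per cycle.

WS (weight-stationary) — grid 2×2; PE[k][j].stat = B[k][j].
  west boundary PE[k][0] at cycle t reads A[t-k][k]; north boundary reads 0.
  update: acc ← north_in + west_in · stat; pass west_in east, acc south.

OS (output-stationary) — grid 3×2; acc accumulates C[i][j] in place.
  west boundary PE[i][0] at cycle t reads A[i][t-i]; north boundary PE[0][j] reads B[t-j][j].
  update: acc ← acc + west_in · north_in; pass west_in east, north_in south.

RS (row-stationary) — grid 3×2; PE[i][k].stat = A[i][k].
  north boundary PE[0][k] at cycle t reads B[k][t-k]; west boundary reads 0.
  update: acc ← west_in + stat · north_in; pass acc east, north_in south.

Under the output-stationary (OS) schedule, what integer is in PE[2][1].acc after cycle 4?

Tracing OS — 3×2 array, target PE[2][1]:
  c0 r1c1: 0 / 0 / 0
  c0 r2c0: 0 / 0 / 0
  c0 r2c1: 0 / 0 / 0
  c1 r1c1: 0 / 0 / 0
  c1 r2c0: 0 / 0 / 0
  c1 r2c1: 0 / 0 / 0
  c2 r1c1: 8 / 1 / 8
  c2 r2c0: 24 / 4 / 6
  c2 r2c1: 0 / 0 / 0
  c3 r1c1: 24 / 2 / 8
  c3 r2c0: 44 / 5 / 4
  c3 r2c1: 32 / 4 / 8
  c4 r1c1: 24 / 0 / 0
  c4 r2c0: 44 / 0 / 0
  c4 r2c1: 72 / 5 / 8

PE[2][1].acc = 72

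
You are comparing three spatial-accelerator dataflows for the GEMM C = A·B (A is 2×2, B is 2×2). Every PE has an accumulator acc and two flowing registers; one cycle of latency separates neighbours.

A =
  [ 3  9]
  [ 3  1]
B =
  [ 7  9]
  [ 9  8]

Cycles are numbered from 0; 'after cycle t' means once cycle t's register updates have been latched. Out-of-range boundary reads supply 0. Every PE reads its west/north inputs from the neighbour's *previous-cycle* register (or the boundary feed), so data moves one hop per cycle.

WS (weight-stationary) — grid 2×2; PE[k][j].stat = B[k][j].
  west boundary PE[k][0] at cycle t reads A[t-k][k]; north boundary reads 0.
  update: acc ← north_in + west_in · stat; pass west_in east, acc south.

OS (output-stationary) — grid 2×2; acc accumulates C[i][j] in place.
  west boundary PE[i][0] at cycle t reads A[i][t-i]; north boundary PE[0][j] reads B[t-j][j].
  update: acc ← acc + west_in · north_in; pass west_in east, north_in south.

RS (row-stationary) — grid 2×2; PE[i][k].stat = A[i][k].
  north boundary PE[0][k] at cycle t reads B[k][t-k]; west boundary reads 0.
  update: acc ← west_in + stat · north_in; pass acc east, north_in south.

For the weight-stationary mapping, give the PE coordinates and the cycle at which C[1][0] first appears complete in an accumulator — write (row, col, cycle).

WS — PE[1][0] is where C[1][0] collects:
  after 0 — PE[1][0] acc=0, pass-E 0, pass-S 0
  after 1 — PE[1][0] acc=102, pass-E 9, pass-S 102
  after 2 — PE[1][0] acc=30, pass-E 1, pass-S 30

(row, col, cycle) = (1, 0, 2)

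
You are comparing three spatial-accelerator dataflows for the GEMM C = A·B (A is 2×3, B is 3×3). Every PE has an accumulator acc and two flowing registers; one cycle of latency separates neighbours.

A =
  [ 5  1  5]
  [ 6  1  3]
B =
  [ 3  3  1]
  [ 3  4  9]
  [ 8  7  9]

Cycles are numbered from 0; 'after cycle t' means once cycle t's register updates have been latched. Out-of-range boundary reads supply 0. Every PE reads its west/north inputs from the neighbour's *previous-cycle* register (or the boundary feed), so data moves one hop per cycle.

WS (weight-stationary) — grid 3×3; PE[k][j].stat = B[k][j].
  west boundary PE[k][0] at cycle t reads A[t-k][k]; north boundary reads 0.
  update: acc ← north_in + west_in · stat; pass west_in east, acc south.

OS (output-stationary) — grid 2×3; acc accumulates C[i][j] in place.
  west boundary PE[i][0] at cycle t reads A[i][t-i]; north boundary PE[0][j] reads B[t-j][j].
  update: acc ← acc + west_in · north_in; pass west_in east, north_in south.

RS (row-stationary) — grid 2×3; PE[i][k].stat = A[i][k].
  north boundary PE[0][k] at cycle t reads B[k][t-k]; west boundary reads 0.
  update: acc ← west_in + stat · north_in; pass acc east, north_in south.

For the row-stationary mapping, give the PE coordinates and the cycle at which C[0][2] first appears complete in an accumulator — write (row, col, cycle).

RS — PE[0][2] is where C[0][2] collects:
  c0 r0c2: 0 / 0 / 0
  c1 r0c2: 0 / 0 / 0
  c2 r0c2: 58 / 58 / 8
  c3 r0c2: 54 / 54 / 7
  c4 r0c2: 59 / 59 / 9

(row, col, cycle) = (0, 2, 4)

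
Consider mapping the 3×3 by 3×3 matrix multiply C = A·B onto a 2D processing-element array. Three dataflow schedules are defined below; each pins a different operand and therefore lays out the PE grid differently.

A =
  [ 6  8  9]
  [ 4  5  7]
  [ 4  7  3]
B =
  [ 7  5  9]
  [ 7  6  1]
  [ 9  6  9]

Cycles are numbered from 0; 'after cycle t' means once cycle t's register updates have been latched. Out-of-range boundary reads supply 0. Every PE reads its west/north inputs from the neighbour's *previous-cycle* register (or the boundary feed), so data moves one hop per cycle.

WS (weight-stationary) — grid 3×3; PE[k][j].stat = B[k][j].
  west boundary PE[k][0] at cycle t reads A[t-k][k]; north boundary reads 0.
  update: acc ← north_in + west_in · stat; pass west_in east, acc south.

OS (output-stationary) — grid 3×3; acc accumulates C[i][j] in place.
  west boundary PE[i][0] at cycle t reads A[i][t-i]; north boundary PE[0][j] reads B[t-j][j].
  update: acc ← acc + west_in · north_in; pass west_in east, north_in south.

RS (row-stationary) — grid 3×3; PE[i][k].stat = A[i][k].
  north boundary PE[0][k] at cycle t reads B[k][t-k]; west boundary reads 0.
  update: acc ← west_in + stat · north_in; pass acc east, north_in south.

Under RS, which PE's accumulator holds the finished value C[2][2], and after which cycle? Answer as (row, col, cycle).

(row, col, cycle) = (2, 2, 6)

RS — PE[2][2] is where C[2][2] collects:
  after 0 — PE[2][2] acc=0, pass-E 0, pass-S 0
  after 1 — PE[2][2] acc=0, pass-E 0, pass-S 0
  after 2 — PE[2][2] acc=0, pass-E 0, pass-S 0
  after 3 — PE[2][2] acc=0, pass-E 0, pass-S 0
  after 4 — PE[2][2] acc=104, pass-E 104, pass-S 9
  after 5 — PE[2][2] acc=80, pass-E 80, pass-S 6
  after 6 — PE[2][2] acc=70, pass-E 70, pass-S 9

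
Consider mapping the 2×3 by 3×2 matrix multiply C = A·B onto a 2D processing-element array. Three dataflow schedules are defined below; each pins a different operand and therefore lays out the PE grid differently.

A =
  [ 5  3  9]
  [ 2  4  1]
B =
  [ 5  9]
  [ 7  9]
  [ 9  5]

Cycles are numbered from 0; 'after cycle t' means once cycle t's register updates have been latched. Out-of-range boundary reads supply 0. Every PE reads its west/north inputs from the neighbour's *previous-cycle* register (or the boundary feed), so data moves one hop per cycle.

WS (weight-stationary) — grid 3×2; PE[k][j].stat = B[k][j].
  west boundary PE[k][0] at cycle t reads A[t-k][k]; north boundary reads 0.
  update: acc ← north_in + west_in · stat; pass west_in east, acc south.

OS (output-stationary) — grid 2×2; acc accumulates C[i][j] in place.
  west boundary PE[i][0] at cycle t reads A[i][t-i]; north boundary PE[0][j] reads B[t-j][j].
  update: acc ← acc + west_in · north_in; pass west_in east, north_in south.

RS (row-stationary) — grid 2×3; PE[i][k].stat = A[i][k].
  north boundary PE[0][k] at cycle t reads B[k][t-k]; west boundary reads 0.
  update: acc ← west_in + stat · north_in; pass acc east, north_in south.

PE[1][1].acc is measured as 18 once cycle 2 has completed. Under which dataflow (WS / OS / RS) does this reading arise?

dataflow = OS

Under WS (3×2), PE[1][1]:
  after 0 — PE[1][1] acc=0, pass-E 0, pass-S 0
  after 1 — PE[1][1] acc=0, pass-E 0, pass-S 0
  after 2 — PE[1][1] acc=72, pass-E 3, pass-S 72
Under OS (2×2), PE[1][1]:
  after 0 — PE[1][1] acc=0, pass-E 0, pass-S 0
  after 1 — PE[1][1] acc=0, pass-E 0, pass-S 0
  after 2 — PE[1][1] acc=18, pass-E 2, pass-S 9
Under RS (2×3), PE[1][1]:
  after 0 — PE[1][1] acc=0, pass-E 0, pass-S 0
  after 1 — PE[1][1] acc=0, pass-E 0, pass-S 0
  after 2 — PE[1][1] acc=38, pass-E 38, pass-S 7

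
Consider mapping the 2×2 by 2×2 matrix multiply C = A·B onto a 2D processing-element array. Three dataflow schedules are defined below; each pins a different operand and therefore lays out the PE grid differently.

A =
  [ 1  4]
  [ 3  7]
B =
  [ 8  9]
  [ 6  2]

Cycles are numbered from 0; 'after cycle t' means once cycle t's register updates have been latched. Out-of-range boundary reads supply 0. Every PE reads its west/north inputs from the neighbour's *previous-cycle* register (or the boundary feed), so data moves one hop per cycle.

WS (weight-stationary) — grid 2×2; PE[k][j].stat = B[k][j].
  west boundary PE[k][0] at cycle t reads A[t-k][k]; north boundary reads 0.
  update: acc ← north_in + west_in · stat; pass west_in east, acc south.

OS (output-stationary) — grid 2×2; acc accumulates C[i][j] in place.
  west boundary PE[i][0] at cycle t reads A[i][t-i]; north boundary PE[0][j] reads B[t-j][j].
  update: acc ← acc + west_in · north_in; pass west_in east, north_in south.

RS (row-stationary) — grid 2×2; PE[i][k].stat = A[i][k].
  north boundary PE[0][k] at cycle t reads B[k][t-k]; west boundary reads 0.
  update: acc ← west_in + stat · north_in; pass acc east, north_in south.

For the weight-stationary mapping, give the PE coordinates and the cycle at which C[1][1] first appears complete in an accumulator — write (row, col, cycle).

(row, col, cycle) = (1, 1, 3)

Under WS, C[1][1] lands at PE[1][1]:
  t=0 PE[1][1]: acc=0 h=0 v=0
  t=1 PE[1][1]: acc=0 h=0 v=0
  t=2 PE[1][1]: acc=17 h=4 v=17
  t=3 PE[1][1]: acc=41 h=7 v=41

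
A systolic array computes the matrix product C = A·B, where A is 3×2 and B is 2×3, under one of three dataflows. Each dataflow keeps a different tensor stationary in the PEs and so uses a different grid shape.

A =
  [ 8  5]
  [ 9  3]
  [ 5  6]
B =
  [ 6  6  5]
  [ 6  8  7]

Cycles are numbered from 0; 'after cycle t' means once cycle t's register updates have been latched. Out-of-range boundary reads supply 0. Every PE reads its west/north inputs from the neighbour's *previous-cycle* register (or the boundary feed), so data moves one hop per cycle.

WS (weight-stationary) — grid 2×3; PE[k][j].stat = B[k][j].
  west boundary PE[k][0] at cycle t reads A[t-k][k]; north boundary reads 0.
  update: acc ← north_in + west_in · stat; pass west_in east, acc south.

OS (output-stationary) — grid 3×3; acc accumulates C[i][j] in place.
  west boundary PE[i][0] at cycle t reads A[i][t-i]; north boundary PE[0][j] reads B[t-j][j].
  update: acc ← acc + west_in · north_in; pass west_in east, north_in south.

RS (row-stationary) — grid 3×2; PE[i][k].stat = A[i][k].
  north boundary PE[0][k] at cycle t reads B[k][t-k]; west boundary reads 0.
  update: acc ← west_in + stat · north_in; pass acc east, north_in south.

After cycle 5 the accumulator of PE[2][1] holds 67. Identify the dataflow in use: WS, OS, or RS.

dataflow = RS

WS: PE[2][1] is outside its 2×3 grid.
— OS: 3×3; PE[2][1] trace:
  after 0 — PE[2][1] acc=0, pass-E 0, pass-S 0
  after 1 — PE[2][1] acc=0, pass-E 0, pass-S 0
  after 2 — PE[2][1] acc=0, pass-E 0, pass-S 0
  after 3 — PE[2][1] acc=30, pass-E 5, pass-S 6
  after 4 — PE[2][1] acc=78, pass-E 6, pass-S 8
  after 5 — PE[2][1] acc=78, pass-E 0, pass-S 0
— RS: 3×2; PE[2][1] trace:
  after 0 — PE[2][1] acc=0, pass-E 0, pass-S 0
  after 1 — PE[2][1] acc=0, pass-E 0, pass-S 0
  after 2 — PE[2][1] acc=0, pass-E 0, pass-S 0
  after 3 — PE[2][1] acc=66, pass-E 66, pass-S 6
  after 4 — PE[2][1] acc=78, pass-E 78, pass-S 8
  after 5 — PE[2][1] acc=67, pass-E 67, pass-S 7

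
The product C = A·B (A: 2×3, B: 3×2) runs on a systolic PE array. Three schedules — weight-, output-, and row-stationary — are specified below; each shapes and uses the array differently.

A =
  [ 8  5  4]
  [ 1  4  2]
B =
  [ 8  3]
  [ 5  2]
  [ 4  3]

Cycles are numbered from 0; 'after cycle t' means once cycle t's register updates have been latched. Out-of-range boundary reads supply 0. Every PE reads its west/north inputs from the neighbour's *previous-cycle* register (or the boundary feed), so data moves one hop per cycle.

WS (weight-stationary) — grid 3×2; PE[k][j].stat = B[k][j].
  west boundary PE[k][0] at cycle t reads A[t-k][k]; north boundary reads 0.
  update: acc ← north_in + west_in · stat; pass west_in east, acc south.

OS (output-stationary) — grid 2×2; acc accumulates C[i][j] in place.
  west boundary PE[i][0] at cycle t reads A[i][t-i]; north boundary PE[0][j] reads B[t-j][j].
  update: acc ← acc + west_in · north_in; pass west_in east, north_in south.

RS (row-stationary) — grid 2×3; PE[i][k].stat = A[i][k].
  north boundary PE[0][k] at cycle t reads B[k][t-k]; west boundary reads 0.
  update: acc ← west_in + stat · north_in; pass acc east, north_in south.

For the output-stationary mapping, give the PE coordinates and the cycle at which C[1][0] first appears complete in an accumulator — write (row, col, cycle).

OS: C[1][0] accumulates in PE[1][0]:
  step 0 · PE1,0: acc=0; fwd→0 fwd↓0
  step 1 · PE1,0: acc=8; fwd→1 fwd↓8
  step 2 · PE1,0: acc=28; fwd→4 fwd↓5
  step 3 · PE1,0: acc=36; fwd→2 fwd↓4

(row, col, cycle) = (1, 0, 3)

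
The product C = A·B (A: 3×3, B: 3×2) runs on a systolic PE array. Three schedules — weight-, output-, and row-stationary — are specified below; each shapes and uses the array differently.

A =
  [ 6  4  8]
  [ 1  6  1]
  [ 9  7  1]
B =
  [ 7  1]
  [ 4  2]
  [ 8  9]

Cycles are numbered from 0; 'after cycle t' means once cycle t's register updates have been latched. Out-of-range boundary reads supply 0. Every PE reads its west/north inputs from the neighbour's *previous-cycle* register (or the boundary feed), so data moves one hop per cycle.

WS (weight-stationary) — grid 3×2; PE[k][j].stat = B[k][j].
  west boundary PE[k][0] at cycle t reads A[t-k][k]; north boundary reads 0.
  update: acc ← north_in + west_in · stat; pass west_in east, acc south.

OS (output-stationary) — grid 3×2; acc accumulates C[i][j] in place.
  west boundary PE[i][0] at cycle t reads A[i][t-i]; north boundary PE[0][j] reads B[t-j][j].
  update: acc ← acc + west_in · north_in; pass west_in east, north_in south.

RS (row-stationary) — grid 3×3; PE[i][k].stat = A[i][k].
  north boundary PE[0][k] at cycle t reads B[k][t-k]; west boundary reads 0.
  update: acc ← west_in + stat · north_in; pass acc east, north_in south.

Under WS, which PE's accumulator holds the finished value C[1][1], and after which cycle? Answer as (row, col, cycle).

WS — PE[2][1] is where C[1][1] collects:
  @0  [2,1]  acc 0  |  →0  ↓0
  @1  [2,1]  acc 0  |  →0  ↓0
  @2  [2,1]  acc 0  |  →0  ↓0
  @3  [2,1]  acc 86  |  →8  ↓86
  @4  [2,1]  acc 22  |  →1  ↓22

(row, col, cycle) = (2, 1, 4)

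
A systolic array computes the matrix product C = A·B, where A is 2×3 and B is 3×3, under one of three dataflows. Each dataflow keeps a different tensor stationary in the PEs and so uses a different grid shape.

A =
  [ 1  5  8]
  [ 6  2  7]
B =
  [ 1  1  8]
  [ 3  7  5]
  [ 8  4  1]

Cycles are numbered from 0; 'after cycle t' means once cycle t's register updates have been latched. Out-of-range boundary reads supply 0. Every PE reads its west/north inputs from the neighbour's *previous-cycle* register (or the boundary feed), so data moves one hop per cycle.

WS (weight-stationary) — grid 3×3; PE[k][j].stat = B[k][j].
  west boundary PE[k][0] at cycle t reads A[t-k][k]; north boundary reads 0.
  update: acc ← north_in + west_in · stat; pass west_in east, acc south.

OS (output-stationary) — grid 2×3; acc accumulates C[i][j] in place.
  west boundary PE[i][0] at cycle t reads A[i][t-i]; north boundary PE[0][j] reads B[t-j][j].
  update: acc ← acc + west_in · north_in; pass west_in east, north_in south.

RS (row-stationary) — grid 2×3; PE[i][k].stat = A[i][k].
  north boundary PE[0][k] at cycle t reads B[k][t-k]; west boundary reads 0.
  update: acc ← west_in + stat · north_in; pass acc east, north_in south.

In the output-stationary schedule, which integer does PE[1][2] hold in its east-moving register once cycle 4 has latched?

register = 2

Tracing OS — 2×3 array, target PE[1][2]:
  [0] (0,2) acc=0 (h:0 v:0)
  [0] (1,1) acc=0 (h:0 v:0)
  [0] (1,2) acc=0 (h:0 v:0)
  [1] (0,2) acc=0 (h:0 v:0)
  [1] (1,1) acc=0 (h:0 v:0)
  [1] (1,2) acc=0 (h:0 v:0)
  [2] (0,2) acc=8 (h:1 v:8)
  [2] (1,1) acc=6 (h:6 v:1)
  [2] (1,2) acc=0 (h:0 v:0)
  [3] (0,2) acc=33 (h:5 v:5)
  [3] (1,1) acc=20 (h:2 v:7)
  [3] (1,2) acc=48 (h:6 v:8)
  [4] (0,2) acc=41 (h:8 v:1)
  [4] (1,1) acc=48 (h:7 v:4)
  [4] (1,2) acc=58 (h:2 v:5)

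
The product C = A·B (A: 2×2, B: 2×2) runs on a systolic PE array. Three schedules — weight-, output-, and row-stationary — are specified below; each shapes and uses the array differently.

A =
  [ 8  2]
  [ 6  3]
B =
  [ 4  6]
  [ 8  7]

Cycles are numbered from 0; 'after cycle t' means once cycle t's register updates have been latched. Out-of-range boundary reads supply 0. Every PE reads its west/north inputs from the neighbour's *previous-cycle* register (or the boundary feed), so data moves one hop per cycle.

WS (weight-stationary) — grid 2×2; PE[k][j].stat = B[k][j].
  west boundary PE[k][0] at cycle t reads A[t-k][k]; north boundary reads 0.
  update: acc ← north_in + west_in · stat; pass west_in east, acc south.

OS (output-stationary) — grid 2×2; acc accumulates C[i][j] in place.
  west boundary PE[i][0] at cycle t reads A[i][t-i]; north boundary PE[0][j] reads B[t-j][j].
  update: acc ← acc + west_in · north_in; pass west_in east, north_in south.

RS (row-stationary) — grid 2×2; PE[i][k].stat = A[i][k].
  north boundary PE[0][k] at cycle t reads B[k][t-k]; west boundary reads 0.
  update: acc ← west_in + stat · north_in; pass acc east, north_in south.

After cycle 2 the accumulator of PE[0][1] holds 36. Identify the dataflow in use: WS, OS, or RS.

— WS: 2×2; PE[0][1] trace:
  c0 r0c1: 0 / 0 / 0
  c1 r0c1: 48 / 8 / 48
  c2 r0c1: 36 / 6 / 36
— OS: 2×2; PE[0][1] trace:
  c0 r0c1: 0 / 0 / 0
  c1 r0c1: 48 / 8 / 6
  c2 r0c1: 62 / 2 / 7
— RS: 2×2; PE[0][1] trace:
  c0 r0c1: 0 / 0 / 0
  c1 r0c1: 48 / 48 / 8
  c2 r0c1: 62 / 62 / 7

dataflow = WS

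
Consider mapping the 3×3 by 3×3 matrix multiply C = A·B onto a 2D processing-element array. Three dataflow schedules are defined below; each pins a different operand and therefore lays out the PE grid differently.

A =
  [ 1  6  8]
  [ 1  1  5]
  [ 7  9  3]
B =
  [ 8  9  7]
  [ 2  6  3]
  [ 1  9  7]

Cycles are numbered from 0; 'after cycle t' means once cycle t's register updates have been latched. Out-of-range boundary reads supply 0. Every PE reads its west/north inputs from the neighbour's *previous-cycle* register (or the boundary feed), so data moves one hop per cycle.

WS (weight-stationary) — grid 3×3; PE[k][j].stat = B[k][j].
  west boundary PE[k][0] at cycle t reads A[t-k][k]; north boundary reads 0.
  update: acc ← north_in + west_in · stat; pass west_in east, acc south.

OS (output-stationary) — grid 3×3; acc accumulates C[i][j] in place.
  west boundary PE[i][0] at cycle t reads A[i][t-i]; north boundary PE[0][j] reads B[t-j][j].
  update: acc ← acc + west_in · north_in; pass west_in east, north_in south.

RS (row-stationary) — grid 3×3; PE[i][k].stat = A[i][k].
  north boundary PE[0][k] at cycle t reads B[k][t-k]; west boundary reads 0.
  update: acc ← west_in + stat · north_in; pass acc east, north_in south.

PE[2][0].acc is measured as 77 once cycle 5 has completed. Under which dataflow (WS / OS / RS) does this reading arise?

WS (3×3 grid), PE[2][0]:
  [0] (2,0) acc=0 (h:0 v:0)
  [1] (2,0) acc=0 (h:0 v:0)
  [2] (2,0) acc=28 (h:8 v:28)
  [3] (2,0) acc=15 (h:5 v:15)
  [4] (2,0) acc=77 (h:3 v:77)
  [5] (2,0) acc=0 (h:0 v:0)
OS (3×3 grid), PE[2][0]:
  [0] (2,0) acc=0 (h:0 v:0)
  [1] (2,0) acc=0 (h:0 v:0)
  [2] (2,0) acc=56 (h:7 v:8)
  [3] (2,0) acc=74 (h:9 v:2)
  [4] (2,0) acc=77 (h:3 v:1)
  [5] (2,0) acc=77 (h:0 v:0)
RS (3×3 grid), PE[2][0]:
  [0] (2,0) acc=0 (h:0 v:0)
  [1] (2,0) acc=0 (h:0 v:0)
  [2] (2,0) acc=56 (h:56 v:8)
  [3] (2,0) acc=63 (h:63 v:9)
  [4] (2,0) acc=49 (h:49 v:7)
  [5] (2,0) acc=0 (h:0 v:0)

dataflow = OS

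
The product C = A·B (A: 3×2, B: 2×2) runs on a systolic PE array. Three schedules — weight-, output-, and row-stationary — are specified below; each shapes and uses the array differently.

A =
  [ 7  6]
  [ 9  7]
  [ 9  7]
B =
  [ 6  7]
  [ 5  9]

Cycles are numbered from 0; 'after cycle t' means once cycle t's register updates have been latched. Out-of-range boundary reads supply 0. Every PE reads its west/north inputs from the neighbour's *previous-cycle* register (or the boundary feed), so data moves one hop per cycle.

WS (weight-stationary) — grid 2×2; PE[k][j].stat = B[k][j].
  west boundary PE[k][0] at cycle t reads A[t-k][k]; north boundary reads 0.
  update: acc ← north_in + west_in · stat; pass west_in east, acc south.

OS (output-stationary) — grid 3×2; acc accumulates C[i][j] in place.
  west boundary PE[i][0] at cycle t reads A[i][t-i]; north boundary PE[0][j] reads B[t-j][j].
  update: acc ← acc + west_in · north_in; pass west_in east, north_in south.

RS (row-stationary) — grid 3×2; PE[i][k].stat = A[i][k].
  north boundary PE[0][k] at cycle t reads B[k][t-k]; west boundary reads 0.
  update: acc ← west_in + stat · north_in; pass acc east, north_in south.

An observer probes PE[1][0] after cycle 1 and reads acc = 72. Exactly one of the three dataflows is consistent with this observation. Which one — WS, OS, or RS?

dataflow = WS

Under WS (2×2), PE[1][0]:
  t=0 PE[1][0]: acc=0 h=0 v=0
  t=1 PE[1][0]: acc=72 h=6 v=72
Under OS (3×2), PE[1][0]:
  t=0 PE[1][0]: acc=0 h=0 v=0
  t=1 PE[1][0]: acc=54 h=9 v=6
Under RS (3×2), PE[1][0]:
  t=0 PE[1][0]: acc=0 h=0 v=0
  t=1 PE[1][0]: acc=54 h=54 v=6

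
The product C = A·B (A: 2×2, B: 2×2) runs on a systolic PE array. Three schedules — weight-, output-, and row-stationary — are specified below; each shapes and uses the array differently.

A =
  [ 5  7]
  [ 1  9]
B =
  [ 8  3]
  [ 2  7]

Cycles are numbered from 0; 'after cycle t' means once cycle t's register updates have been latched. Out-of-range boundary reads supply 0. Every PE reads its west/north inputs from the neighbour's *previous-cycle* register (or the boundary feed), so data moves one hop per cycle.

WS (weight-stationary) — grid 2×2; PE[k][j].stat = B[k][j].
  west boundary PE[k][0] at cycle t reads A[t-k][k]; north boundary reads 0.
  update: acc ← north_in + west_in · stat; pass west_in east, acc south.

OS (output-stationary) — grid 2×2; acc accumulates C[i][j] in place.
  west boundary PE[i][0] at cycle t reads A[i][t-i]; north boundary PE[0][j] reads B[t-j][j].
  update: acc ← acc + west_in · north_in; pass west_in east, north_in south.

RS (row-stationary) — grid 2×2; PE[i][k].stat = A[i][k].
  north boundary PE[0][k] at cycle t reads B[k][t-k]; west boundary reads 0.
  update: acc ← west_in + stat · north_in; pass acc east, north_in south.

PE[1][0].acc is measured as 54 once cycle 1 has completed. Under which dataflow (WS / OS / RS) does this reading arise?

Under WS (2×2), PE[1][0]:
  cycle 0: PE[1][0] → acc 0, east 0, south 0
  cycle 1: PE[1][0] → acc 54, east 7, south 54
Under OS (2×2), PE[1][0]:
  cycle 0: PE[1][0] → acc 0, east 0, south 0
  cycle 1: PE[1][0] → acc 8, east 1, south 8
Under RS (2×2), PE[1][0]:
  cycle 0: PE[1][0] → acc 0, east 0, south 0
  cycle 1: PE[1][0] → acc 8, east 8, south 8

dataflow = WS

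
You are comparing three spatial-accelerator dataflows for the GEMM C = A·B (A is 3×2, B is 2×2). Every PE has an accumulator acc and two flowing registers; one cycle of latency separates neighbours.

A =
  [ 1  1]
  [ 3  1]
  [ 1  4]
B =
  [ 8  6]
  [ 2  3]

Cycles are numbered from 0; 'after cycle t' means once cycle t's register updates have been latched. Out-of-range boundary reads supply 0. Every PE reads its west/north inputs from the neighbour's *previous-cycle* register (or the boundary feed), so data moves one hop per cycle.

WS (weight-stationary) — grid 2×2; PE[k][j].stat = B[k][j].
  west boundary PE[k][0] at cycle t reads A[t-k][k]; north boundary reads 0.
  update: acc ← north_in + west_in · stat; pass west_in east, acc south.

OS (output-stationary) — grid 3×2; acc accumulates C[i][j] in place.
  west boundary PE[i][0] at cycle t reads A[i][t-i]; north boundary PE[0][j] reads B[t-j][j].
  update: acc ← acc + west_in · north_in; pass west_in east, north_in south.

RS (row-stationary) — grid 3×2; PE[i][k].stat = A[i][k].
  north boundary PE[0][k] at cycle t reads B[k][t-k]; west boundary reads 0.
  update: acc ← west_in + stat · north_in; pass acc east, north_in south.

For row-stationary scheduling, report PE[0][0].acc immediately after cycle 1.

PE[0][0].acc = 6

RS 3×2: PE[0][0] cycle-by-cycle (with neighbour feeds):
  [0] (0,0) acc=8 (h:8 v:8)
  [1] (0,0) acc=6 (h:6 v:6)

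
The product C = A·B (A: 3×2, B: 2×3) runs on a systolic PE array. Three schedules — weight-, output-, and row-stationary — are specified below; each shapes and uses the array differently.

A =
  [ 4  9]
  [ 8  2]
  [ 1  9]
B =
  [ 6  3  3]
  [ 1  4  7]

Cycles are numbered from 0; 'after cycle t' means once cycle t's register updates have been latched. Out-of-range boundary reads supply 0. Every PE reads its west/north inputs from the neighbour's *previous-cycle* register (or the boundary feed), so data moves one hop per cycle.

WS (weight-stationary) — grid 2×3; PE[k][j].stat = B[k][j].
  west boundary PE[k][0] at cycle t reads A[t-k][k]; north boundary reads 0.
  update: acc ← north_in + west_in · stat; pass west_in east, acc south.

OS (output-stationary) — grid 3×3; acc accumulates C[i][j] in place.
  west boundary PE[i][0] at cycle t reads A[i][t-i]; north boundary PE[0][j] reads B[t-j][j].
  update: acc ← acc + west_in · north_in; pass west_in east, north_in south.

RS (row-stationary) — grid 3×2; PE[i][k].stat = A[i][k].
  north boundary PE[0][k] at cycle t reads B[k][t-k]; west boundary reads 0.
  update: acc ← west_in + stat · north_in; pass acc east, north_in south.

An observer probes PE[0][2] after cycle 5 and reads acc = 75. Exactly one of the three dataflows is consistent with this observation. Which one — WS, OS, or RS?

WS (2×3 grid), PE[0][2]:
  cycle 0: PE[0][2] → acc 0, east 0, south 0
  cycle 1: PE[0][2] → acc 0, east 0, south 0
  cycle 2: PE[0][2] → acc 12, east 4, south 12
  cycle 3: PE[0][2] → acc 24, east 8, south 24
  cycle 4: PE[0][2] → acc 3, east 1, south 3
  cycle 5: PE[0][2] → acc 0, east 0, south 0
OS (3×3 grid), PE[0][2]:
  cycle 0: PE[0][2] → acc 0, east 0, south 0
  cycle 1: PE[0][2] → acc 0, east 0, south 0
  cycle 2: PE[0][2] → acc 12, east 4, south 3
  cycle 3: PE[0][2] → acc 75, east 9, south 7
  cycle 4: PE[0][2] → acc 75, east 0, south 0
  cycle 5: PE[0][2] → acc 75, east 0, south 0
RS (3×2): PE[0][2] does not exist.

dataflow = OS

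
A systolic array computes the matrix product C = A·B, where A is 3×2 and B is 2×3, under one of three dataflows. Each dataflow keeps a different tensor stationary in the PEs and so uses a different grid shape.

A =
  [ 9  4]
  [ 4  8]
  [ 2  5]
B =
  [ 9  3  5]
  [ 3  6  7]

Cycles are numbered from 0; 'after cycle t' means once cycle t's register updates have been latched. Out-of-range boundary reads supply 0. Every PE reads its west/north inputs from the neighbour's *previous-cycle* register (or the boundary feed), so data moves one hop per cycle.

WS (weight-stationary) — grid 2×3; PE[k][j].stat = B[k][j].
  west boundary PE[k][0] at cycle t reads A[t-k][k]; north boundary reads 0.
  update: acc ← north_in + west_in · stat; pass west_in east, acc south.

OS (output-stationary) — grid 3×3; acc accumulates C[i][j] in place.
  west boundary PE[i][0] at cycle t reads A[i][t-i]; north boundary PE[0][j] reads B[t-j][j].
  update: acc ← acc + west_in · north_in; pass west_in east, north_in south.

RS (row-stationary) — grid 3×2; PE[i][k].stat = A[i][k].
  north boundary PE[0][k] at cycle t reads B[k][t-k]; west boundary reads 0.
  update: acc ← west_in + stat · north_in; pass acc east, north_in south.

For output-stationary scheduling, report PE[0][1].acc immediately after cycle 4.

Tracing OS — 3×3 array, target PE[0][1]:
  step 0 · PE0,0: acc=81; fwd→9 fwd↓9
  step 0 · PE0,1: acc=0; fwd→0 fwd↓0
  step 1 · PE0,0: acc=93; fwd→4 fwd↓3
  step 1 · PE0,1: acc=27; fwd→9 fwd↓3
  step 2 · PE0,0: acc=93; fwd→0 fwd↓0
  step 2 · PE0,1: acc=51; fwd→4 fwd↓6
  step 3 · PE0,0: acc=93; fwd→0 fwd↓0
  step 3 · PE0,1: acc=51; fwd→0 fwd↓0
  step 4 · PE0,0: acc=93; fwd→0 fwd↓0
  step 4 · PE0,1: acc=51; fwd→0 fwd↓0

PE[0][1].acc = 51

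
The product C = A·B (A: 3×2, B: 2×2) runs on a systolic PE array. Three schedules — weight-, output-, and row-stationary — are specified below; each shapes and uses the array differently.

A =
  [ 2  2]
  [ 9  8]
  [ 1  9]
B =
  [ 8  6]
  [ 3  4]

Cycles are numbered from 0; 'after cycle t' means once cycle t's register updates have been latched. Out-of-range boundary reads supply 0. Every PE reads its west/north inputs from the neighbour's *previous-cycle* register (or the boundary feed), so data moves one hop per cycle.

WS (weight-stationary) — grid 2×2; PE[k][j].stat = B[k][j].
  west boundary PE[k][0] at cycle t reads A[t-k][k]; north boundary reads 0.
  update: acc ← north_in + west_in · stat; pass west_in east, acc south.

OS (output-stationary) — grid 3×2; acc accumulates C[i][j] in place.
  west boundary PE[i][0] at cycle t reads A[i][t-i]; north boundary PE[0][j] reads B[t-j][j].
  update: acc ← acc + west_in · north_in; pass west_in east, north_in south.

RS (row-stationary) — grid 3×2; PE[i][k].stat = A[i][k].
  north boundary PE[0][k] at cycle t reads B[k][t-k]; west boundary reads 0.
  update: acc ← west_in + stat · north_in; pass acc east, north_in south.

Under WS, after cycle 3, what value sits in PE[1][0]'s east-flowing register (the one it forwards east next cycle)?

register = 9

WS (2×2). Following PE[1][0] plus its west/north inputs:
  after 0 — PE[0][0] acc=16, pass-E 2, pass-S 16
  after 0 — PE[1][0] acc=0, pass-E 0, pass-S 0
  after 1 — PE[0][0] acc=72, pass-E 9, pass-S 72
  after 1 — PE[1][0] acc=22, pass-E 2, pass-S 22
  after 2 — PE[0][0] acc=8, pass-E 1, pass-S 8
  after 2 — PE[1][0] acc=96, pass-E 8, pass-S 96
  after 3 — PE[0][0] acc=0, pass-E 0, pass-S 0
  after 3 — PE[1][0] acc=35, pass-E 9, pass-S 35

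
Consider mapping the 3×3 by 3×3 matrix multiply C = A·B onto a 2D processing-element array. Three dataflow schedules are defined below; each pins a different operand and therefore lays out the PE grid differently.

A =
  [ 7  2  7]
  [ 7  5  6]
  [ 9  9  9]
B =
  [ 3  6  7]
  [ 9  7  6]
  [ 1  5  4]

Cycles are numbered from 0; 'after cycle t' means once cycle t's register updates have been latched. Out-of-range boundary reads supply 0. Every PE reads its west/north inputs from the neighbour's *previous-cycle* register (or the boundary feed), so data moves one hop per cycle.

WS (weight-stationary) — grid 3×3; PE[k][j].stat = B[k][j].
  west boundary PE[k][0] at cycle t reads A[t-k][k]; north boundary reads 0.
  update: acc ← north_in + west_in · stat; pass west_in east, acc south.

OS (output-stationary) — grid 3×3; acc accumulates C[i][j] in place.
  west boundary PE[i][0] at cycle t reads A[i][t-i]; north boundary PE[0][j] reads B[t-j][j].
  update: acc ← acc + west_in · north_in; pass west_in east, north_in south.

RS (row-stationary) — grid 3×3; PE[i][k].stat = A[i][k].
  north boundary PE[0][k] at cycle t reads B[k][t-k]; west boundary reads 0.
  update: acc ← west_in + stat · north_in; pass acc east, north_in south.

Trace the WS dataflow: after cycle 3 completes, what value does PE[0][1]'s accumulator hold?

WS on a 3×3 grid — tracing PE[0][1] and its feeders:
  c0 r0c0: 21 / 7 / 21
  c0 r0c1: 0 / 0 / 0
  c1 r0c0: 21 / 7 / 21
  c1 r0c1: 42 / 7 / 42
  c2 r0c0: 27 / 9 / 27
  c2 r0c1: 42 / 7 / 42
  c3 r0c0: 0 / 0 / 0
  c3 r0c1: 54 / 9 / 54

PE[0][1].acc = 54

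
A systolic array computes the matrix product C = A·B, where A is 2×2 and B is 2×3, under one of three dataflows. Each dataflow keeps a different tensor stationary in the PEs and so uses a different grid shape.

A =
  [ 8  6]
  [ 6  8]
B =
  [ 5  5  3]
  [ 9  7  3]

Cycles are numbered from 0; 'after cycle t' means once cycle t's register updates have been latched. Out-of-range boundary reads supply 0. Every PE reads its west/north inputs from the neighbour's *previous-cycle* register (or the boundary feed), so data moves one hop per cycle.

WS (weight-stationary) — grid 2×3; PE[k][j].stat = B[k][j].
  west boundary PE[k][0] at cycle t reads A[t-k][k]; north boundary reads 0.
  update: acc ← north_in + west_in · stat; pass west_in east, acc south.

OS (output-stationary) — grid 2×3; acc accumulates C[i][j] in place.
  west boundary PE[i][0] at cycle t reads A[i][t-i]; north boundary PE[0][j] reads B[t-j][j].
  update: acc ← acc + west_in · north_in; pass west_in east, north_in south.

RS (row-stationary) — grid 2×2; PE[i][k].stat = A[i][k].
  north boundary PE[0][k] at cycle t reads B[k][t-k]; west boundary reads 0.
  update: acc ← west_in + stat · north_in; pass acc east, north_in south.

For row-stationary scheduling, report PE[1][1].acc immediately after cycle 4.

PE[1][1].acc = 42

Tracing RS — 2×2 array, target PE[1][1]:
  after 0 — PE[0][1] acc=0, pass-E 0, pass-S 0
  after 0 — PE[1][0] acc=0, pass-E 0, pass-S 0
  after 0 — PE[1][1] acc=0, pass-E 0, pass-S 0
  after 1 — PE[0][1] acc=94, pass-E 94, pass-S 9
  after 1 — PE[1][0] acc=30, pass-E 30, pass-S 5
  after 1 — PE[1][1] acc=0, pass-E 0, pass-S 0
  after 2 — PE[0][1] acc=82, pass-E 82, pass-S 7
  after 2 — PE[1][0] acc=30, pass-E 30, pass-S 5
  after 2 — PE[1][1] acc=102, pass-E 102, pass-S 9
  after 3 — PE[0][1] acc=42, pass-E 42, pass-S 3
  after 3 — PE[1][0] acc=18, pass-E 18, pass-S 3
  after 3 — PE[1][1] acc=86, pass-E 86, pass-S 7
  after 4 — PE[0][1] acc=0, pass-E 0, pass-S 0
  after 4 — PE[1][0] acc=0, pass-E 0, pass-S 0
  after 4 — PE[1][1] acc=42, pass-E 42, pass-S 3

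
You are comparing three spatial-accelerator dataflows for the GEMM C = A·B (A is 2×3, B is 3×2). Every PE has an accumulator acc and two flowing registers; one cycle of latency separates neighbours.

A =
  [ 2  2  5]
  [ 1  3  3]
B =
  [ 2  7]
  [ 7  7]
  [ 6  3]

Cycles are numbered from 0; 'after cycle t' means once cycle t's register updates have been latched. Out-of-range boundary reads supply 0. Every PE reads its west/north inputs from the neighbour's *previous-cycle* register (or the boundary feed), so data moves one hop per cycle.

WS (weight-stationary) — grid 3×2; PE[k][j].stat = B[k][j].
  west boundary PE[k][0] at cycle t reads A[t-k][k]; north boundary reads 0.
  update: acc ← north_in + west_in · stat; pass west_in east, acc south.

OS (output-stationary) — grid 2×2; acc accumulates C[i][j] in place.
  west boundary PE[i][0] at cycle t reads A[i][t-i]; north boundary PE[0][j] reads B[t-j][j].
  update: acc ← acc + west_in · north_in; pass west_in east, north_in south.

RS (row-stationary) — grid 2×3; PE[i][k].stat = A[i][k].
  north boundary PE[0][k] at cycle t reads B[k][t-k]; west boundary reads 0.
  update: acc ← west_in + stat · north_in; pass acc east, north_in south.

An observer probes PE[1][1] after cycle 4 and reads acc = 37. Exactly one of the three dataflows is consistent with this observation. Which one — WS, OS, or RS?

WS (3×2 grid), PE[1][1]:
  c0 r1c1: 0 / 0 / 0
  c1 r1c1: 0 / 0 / 0
  c2 r1c1: 28 / 2 / 28
  c3 r1c1: 28 / 3 / 28
  c4 r1c1: 0 / 0 / 0
OS (2×2 grid), PE[1][1]:
  c0 r1c1: 0 / 0 / 0
  c1 r1c1: 0 / 0 / 0
  c2 r1c1: 7 / 1 / 7
  c3 r1c1: 28 / 3 / 7
  c4 r1c1: 37 / 3 / 3
RS (2×3 grid), PE[1][1]:
  c0 r1c1: 0 / 0 / 0
  c1 r1c1: 0 / 0 / 0
  c2 r1c1: 23 / 23 / 7
  c3 r1c1: 28 / 28 / 7
  c4 r1c1: 0 / 0 / 0

dataflow = OS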